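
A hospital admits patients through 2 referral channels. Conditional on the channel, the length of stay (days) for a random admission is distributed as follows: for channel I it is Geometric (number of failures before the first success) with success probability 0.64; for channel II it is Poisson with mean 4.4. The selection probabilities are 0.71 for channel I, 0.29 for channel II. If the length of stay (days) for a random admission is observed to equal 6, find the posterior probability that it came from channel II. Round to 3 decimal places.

Likelihoods P(X=6 | ·): I: 0.00139314; II: 0.123734.
Posterior ∝ prior × likelihood. Numerator for II: 0.29·0.123734 = 0.0358828.
Normalizing constant: 0.71·0.00139314 + 0.29·0.123734 = 0.0368719.
P(II | observation) = 0.0358828 / 0.0368719 = 0.973174.

0.973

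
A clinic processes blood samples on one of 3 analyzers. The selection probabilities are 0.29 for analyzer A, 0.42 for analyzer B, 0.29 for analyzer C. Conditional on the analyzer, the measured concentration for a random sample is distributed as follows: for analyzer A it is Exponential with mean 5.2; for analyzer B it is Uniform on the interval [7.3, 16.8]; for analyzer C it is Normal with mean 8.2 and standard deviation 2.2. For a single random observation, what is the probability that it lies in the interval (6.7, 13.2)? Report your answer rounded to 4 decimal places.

Conditional on each analyzer, P(6.7 < X < 13.2): A: 0.196707; B: 0.621053; C: 0.740802.
By total probability, P(6.7 < X < 13.2) = 0.29·0.196707 + 0.42·0.621053 + 0.29·0.740802 = 0.53272.

0.5327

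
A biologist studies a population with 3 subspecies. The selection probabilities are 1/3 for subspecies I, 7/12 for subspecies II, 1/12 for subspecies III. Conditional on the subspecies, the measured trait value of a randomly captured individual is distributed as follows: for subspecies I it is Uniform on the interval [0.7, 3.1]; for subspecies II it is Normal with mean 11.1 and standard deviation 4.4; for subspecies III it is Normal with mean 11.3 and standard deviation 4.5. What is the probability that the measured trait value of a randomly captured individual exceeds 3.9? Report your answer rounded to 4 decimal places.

0.6328

Conditional on each subspecies, P(X > 3.9): I: 0; II: 0.949118; III: 0.949958.
By total probability, P(X > 3.9) = 0.333333·0 + 0.583333·0.949118 + 0.0833333·0.949958 = 0.632815.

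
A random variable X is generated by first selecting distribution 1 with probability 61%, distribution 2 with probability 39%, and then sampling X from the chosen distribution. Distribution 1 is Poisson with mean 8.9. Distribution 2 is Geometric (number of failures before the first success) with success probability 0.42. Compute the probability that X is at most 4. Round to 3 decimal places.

0.400

Conditional on each component, P(X ≤ 4): 1: 0.0584325; 2: 0.934364.
By total probability, P(X ≤ 4) = 0.61·0.0584325 + 0.39·0.934364 = 0.400046.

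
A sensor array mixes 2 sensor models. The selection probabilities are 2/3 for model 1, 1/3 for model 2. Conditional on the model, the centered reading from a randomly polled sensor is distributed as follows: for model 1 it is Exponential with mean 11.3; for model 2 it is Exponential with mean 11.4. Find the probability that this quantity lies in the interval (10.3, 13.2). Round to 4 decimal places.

0.0910

Conditional on each model, P(10.3 < X < 13.2): 1: 0.0909748; 2: 0.0909988.
By total probability, P(10.3 < X < 13.2) = 0.666667·0.0909748 + 0.333333·0.0909988 = 0.0909828.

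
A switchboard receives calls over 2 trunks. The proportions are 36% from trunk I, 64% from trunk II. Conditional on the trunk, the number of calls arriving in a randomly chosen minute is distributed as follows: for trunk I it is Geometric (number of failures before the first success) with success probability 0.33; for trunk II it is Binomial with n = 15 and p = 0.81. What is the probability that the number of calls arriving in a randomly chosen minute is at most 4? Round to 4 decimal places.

Conditional on each trunk, P(X ≤ 4): I: 0.864987; II: 7.40997e-06.
By total probability, P(X ≤ 4) = 0.36·0.864987 + 0.64·7.40997e-06 = 0.3114.

0.3114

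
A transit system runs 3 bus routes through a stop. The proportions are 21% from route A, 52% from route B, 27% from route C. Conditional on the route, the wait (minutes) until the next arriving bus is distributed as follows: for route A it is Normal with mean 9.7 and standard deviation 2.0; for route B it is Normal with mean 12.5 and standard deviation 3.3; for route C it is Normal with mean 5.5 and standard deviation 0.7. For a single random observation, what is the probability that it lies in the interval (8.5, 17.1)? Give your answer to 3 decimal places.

Conditional on each route, P(8.5 < X < 17.1): A: 0.725639; B: 0.805599; C: 9.10765e-06.
By total probability, P(8.5 < X < 17.1) = 0.21·0.725639 + 0.52·0.805599 + 0.27·9.10765e-06 = 0.571298.

0.571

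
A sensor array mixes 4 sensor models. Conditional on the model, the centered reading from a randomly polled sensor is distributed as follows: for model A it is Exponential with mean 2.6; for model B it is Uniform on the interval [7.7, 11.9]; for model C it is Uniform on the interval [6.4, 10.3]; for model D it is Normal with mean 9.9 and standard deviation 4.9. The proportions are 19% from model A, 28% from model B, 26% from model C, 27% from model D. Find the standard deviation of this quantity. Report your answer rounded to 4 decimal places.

3.9945

Per component, A: μ=2.6, E[X²]=13.52; B: μ=9.8, E[X²]=97.51; C: μ=8.35, E[X²]=70.99; D: μ=9.9, E[X²]=122.02.
E[X] = 0.19·2.6 + 0.28·9.8 + 0.26·8.35 + 0.27·9.9 = 8.082.
E[X²] = 0.19·13.52 + 0.28·97.51 + 0.26·70.99 + 0.27·122.02 = 81.2744.
Var(X) = E[X²] − (E[X])² = 81.2744 − 65.3187 = 15.9557.
SD(X) = √15.9557 = 3.99446.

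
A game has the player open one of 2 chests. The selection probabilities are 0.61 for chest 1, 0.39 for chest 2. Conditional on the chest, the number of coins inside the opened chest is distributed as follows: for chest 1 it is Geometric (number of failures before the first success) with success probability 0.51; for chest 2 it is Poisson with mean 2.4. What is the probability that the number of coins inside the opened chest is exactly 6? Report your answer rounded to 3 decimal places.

0.014

Conditional on each chest, P(X = 6): 1: 0.00705906; 2: 0.0240784.
By total probability, P(X = 6) = 0.61·0.00705906 + 0.39·0.0240784 = 0.0136966.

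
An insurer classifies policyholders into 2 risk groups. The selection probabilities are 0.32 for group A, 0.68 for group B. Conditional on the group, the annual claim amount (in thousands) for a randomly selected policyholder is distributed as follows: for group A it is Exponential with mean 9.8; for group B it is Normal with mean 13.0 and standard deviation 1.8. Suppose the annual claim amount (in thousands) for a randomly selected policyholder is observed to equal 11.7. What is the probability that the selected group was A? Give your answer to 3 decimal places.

Likelihoods f(11.7 | ·): A: 0.0309228; B: 0.170755.
Posterior ∝ prior × likelihood. Numerator for A: 0.32·0.0309228 = 0.00989531.
Normalizing constant: 0.32·0.0309228 + 0.68·0.170755 = 0.126008.
P(A | observation) = 0.00989531 / 0.126008 = 0.0785289.

0.079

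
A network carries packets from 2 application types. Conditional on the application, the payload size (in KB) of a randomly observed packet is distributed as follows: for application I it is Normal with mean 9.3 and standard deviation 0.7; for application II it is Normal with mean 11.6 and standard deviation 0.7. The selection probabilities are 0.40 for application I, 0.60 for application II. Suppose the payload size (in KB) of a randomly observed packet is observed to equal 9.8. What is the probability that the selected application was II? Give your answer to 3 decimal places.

Likelihoods f(9.8 | ·): I: 0.441593; II: 0.0208921.
Posterior ∝ prior × likelihood. Numerator for II: 0.6·0.0208921 = 0.0125352.
Normalizing constant: 0.4·0.441593 + 0.6·0.0208921 = 0.189173.
P(II | observation) = 0.0125352 / 0.189173 = 0.0662635.

0.066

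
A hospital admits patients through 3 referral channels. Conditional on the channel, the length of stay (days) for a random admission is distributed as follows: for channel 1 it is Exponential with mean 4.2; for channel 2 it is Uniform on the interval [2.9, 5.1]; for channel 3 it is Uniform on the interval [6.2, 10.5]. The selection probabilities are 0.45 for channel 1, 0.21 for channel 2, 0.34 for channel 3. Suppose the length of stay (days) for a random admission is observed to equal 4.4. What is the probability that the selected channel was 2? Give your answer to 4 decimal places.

0.7175

Likelihoods f(4.4 | ·): 1: 0.0835171; 2: 0.454545; 3: 0.
Posterior ∝ prior × likelihood. Numerator for 2: 0.21·0.454545 = 0.0954545.
Normalizing constant: 0.45·0.0835171 + 0.21·0.454545 + 0.34·0 = 0.133037.
P(2 | observation) = 0.0954545 / 0.133037 = 0.717502.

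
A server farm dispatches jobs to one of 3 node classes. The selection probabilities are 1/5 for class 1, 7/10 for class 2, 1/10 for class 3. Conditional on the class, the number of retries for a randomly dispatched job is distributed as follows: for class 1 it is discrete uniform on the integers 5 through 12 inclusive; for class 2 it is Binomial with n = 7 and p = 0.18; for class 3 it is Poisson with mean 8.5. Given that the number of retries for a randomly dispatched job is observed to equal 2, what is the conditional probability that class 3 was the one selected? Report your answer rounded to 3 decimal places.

0.004

Likelihoods P(X=2 | ·): 1: 0; 2: 0.252251; 3: 0.00735029.
Posterior ∝ prior × likelihood. Numerator for 3: 0.1·0.00735029 = 0.000735029.
Normalizing constant: 0.2·0 + 0.7·0.252251 + 0.1·0.00735029 = 0.177311.
P(3 | observation) = 0.000735029 / 0.177311 = 0.00414543.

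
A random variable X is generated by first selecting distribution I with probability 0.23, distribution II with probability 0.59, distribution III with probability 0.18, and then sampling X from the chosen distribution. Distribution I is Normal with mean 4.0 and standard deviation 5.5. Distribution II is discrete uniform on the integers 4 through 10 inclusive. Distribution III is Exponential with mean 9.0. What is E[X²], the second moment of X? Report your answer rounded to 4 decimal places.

71.0675

For each component E[X²] = Var + (mean)², giving I: 46.25; II: 53; III: 162.
Overall E[X²] = 0.23·46.25 + 0.59·53 + 0.18·162 = 71.0675.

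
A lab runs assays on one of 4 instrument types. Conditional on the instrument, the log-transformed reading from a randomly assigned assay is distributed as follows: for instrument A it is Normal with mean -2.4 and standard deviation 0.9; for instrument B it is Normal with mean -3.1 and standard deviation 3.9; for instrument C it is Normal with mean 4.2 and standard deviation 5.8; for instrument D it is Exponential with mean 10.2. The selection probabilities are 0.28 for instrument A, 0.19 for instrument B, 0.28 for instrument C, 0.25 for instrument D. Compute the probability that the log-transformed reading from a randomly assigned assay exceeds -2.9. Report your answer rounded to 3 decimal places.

0.789

Conditional on each instrument, P(X > -2.9): A: 0.710743; B: 0.47955; C: 0.88955; D: 1.
By total probability, P(X > -2.9) = 0.28·0.710743 + 0.19·0.47955 + 0.28·0.88955 + 0.25·1 = 0.789196.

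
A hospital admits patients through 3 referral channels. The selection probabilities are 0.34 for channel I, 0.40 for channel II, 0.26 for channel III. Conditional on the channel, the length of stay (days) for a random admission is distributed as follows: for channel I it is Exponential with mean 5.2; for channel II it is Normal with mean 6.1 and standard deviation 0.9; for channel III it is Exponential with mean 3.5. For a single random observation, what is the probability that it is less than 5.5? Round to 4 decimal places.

0.5289

Conditional on each channel, P(X < 5.5): I: 0.652744; II: 0.252493; III: 0.792252.
By total probability, P(X < 5.5) = 0.34·0.652744 + 0.4·0.252493 + 0.26·0.792252 = 0.528915.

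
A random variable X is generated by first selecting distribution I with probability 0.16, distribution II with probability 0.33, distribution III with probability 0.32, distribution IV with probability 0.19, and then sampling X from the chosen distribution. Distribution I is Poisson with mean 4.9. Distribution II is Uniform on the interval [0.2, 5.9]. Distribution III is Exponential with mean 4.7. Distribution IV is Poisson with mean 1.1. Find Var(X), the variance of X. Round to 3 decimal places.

10.891

Per component, I: μ=4.9, E[X²]=28.91; II: μ=3.05, E[X²]=12.01; III: μ=4.7, E[X²]=44.18; IV: μ=1.1, E[X²]=2.31.
E[X] = 0.16·4.9 + 0.33·3.05 + 0.32·4.7 + 0.19·1.1 = 3.5035.
E[X²] = 0.16·28.91 + 0.33·12.01 + 0.32·44.18 + 0.19·2.31 = 23.1654.
Var(X) = E[X²] − (E[X])² = 23.1654 − 12.2745 = 10.8909.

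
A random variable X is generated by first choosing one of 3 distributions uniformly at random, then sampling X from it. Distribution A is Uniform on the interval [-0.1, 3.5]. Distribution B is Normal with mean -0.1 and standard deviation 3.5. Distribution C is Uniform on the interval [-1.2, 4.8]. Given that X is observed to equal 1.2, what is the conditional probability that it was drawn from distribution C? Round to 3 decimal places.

Likelihoods f(1.2 | ·): A: 0.277778; B: 0.106386; C: 0.166667.
Posterior ∝ prior × likelihood. Numerator for C: 0.333333·0.166667 = 0.0555556.
Normalizing constant: 0.333333·0.277778 + 0.333333·0.106386 + 0.333333·0.166667 = 0.18361.
P(C | observation) = 0.0555556 / 0.18361 = 0.302573.

0.303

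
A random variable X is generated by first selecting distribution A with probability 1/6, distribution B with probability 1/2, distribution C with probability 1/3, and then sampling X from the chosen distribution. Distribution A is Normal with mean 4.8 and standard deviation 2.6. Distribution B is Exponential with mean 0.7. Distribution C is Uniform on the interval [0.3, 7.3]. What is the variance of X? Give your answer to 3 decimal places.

5.791

Per component, A: μ=4.8, E[X²]=29.8; B: μ=0.7, E[X²]=0.98; C: μ=3.8, E[X²]=18.5233.
E[X] = 0.166667·4.8 + 0.5·0.7 + 0.333333·3.8 = 2.41667.
E[X²] = 0.166667·29.8 + 0.5·0.98 + 0.333333·18.5233 = 11.6311.
Var(X) = E[X²] − (E[X])² = 11.6311 − 5.84028 = 5.79083.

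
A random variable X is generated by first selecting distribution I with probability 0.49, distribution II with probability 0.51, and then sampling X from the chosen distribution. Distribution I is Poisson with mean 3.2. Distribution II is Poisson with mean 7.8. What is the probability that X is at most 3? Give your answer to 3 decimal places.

0.320

Conditional on each component, P(X ≤ 3): I: 0.60252; II: 0.0484766.
By total probability, P(X ≤ 3) = 0.49·0.60252 + 0.51·0.0484766 = 0.319958.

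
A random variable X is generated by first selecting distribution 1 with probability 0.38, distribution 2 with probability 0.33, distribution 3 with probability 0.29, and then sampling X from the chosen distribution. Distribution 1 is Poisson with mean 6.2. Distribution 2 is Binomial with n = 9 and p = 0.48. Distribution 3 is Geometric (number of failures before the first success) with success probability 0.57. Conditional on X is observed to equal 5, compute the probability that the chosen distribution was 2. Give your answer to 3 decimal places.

Likelihoods P(X=5 | ·): 1: 0.154936; 2: 0.234742; 3: 0.00837948.
Posterior ∝ prior × likelihood. Numerator for 2: 0.33·0.234742 = 0.0774647.
Normalizing constant: 0.38·0.154936 + 0.33·0.234742 + 0.29·0.00837948 = 0.13877.
P(2 | observation) = 0.0774647 / 0.13877 = 0.558223.

0.558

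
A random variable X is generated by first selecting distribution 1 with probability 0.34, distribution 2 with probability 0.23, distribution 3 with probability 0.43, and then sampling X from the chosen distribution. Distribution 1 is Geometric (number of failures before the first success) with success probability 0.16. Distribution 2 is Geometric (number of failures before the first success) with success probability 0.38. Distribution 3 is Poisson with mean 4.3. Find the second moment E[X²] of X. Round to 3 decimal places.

31.927

For each component E[X²] = Var + (mean)², giving 1: 60.375; 2: 6.95568; 3: 22.79.
Overall E[X²] = 0.34·60.375 + 0.23·6.95568 + 0.43·22.79 = 31.927.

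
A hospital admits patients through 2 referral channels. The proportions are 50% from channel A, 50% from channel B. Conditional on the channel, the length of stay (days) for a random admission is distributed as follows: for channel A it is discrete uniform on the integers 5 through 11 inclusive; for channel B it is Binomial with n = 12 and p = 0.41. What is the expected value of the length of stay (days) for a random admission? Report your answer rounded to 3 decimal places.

6.460

Component means — A: 8; B: 4.92.
E[X] = 0.5·8 + 0.5·4.92 = 6.46.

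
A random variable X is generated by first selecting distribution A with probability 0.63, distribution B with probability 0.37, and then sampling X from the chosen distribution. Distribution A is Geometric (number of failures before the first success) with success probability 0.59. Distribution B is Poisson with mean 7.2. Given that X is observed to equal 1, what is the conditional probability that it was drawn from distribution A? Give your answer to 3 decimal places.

Likelihoods P(X=1 | ·): A: 0.2419; B: 0.00537542.
Posterior ∝ prior × likelihood. Numerator for A: 0.63·0.2419 = 0.152397.
Normalizing constant: 0.63·0.2419 + 0.37·0.00537542 = 0.154386.
P(A | observation) = 0.152397 / 0.154386 = 0.987117.

0.987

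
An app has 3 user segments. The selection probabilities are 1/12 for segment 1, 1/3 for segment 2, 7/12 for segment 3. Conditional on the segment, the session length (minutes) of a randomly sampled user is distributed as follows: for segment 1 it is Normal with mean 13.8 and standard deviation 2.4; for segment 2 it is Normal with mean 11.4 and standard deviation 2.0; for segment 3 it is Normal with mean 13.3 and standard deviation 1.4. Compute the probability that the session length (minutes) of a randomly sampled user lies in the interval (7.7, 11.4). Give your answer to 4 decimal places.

0.2197

Conditional on each segment, P(7.7 < X < 11.4): 1: 0.153139; 2: 0.467843; 3: 0.0873362.
By total probability, P(7.7 < X < 11.4) = 0.0833333·0.153139 + 0.333333·0.467843 + 0.583333·0.0873362 = 0.219655.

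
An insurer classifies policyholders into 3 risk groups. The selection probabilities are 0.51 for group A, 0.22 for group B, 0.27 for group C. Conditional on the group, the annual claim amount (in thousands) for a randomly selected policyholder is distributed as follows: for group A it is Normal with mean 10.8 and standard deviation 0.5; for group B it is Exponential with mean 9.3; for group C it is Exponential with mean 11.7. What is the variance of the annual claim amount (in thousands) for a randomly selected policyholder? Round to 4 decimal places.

Per component, A: μ=10.8, E[X²]=116.89; B: μ=9.3, E[X²]=172.98; C: μ=11.7, E[X²]=273.78.
E[X] = 0.51·10.8 + 0.22·9.3 + 0.27·11.7 = 10.713.
E[X²] = 0.51·116.89 + 0.22·172.98 + 0.27·273.78 = 171.59.
Var(X) = E[X²] − (E[X])² = 171.59 − 114.768 = 56.8217.

56.8217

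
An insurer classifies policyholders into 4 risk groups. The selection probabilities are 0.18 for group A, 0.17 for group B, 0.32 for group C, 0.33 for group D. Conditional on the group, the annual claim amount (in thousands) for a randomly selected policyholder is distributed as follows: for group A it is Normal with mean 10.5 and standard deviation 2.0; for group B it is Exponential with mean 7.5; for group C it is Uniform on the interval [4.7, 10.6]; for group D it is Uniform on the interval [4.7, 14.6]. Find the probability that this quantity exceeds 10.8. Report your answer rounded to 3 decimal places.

Conditional on each group, P(X > 10.8): A: 0.440382; B: 0.236928; C: 0; D: 0.383838.
By total probability, P(X > 10.8) = 0.18·0.440382 + 0.17·0.236928 + 0.32·0 + 0.33·0.383838 = 0.246213.

0.246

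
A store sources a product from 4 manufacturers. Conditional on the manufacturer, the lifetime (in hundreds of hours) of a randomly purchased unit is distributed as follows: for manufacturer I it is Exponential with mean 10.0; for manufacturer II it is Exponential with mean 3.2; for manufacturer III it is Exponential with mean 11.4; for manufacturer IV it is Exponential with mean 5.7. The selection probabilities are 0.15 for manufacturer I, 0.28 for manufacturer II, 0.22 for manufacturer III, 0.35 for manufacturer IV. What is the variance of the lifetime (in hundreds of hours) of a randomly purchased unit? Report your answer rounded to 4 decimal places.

68.0636

Per component, I: μ=10, E[X²]=200; II: μ=3.2, E[X²]=20.48; III: μ=11.4, E[X²]=259.92; IV: μ=5.7, E[X²]=64.98.
E[X] = 0.15·10 + 0.28·3.2 + 0.22·11.4 + 0.35·5.7 = 6.899.
E[X²] = 0.15·200 + 0.28·20.48 + 0.22·259.92 + 0.35·64.98 = 115.66.
Var(X) = E[X²] − (E[X])² = 115.66 − 47.5962 = 68.0636.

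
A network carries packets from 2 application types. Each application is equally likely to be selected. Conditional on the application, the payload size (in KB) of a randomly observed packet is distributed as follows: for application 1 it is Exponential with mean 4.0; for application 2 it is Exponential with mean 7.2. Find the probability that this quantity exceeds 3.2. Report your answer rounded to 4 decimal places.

0.5453

Conditional on each application, P(X > 3.2): 1: 0.449329; 2: 0.64118.
By total probability, P(X > 3.2) = 0.5·0.449329 + 0.5·0.64118 = 0.545255.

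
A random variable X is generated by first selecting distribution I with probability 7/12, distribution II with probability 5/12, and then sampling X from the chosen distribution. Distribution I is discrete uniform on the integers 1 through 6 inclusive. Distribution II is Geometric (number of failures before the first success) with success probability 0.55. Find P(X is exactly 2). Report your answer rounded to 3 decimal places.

0.144

Conditional on each component, P(X = 2): I: 0.166667; II: 0.111375.
By total probability, P(X = 2) = 0.583333·0.166667 + 0.416667·0.111375 = 0.143628.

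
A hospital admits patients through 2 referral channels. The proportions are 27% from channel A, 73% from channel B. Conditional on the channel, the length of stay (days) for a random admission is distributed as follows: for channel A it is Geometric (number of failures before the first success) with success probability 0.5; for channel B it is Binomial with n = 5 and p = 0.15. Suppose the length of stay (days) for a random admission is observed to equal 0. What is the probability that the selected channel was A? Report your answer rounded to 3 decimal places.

Likelihoods P(X=0 | ·): A: 0.5; B: 0.443705.
Posterior ∝ prior × likelihood. Numerator for A: 0.27·0.5 = 0.135.
Normalizing constant: 0.27·0.5 + 0.73·0.443705 = 0.458905.
P(A | observation) = 0.135 / 0.458905 = 0.294179.

0.294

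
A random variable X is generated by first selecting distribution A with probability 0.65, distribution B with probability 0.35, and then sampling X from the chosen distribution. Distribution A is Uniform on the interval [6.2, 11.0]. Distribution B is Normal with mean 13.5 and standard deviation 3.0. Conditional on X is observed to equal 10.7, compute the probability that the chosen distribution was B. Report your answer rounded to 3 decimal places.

0.182

Likelihoods f(10.7 | ·): A: 0.208333; B: 0.0860259.
Posterior ∝ prior × likelihood. Numerator for B: 0.35·0.0860259 = 0.0301091.
Normalizing constant: 0.65·0.208333 + 0.35·0.0860259 = 0.165526.
P(B | observation) = 0.0301091 / 0.165526 = 0.1819.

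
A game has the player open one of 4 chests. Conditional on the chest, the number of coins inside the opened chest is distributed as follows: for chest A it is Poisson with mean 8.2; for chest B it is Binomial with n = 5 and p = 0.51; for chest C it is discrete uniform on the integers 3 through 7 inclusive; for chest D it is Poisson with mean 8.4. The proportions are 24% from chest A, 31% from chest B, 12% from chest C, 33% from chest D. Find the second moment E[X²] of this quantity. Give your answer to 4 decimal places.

For each component E[X²] = Var + (mean)², giving A: 75.44; B: 7.752; C: 27; D: 78.96.
Overall E[X²] = 0.24·75.44 + 0.31·7.752 + 0.12·27 + 0.33·78.96 = 49.8055.

49.8055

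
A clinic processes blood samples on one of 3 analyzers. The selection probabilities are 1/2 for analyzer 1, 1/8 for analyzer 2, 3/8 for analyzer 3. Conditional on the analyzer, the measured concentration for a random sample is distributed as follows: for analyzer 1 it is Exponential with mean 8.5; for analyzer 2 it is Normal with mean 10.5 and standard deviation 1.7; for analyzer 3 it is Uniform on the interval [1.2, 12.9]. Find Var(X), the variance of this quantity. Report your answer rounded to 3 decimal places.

Per component, 1: μ=8.5, E[X²]=144.5; 2: μ=10.5, E[X²]=113.14; 3: μ=7.05, E[X²]=61.11.
E[X] = 0.5·8.5 + 0.125·10.5 + 0.375·7.05 = 8.20625.
E[X²] = 0.5·144.5 + 0.125·113.14 + 0.375·61.11 = 109.309.
Var(X) = E[X²] − (E[X])² = 109.309 − 67.3425 = 41.9662.

41.966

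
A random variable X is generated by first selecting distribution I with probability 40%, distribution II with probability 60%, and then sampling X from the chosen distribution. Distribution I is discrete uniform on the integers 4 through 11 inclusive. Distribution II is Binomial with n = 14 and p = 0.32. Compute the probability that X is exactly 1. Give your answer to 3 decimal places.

0.018

Conditional on each component, P(X = 1): I: 0; II: 0.0297779.
By total probability, P(X = 1) = 0.4·0 + 0.6·0.0297779 = 0.0178667.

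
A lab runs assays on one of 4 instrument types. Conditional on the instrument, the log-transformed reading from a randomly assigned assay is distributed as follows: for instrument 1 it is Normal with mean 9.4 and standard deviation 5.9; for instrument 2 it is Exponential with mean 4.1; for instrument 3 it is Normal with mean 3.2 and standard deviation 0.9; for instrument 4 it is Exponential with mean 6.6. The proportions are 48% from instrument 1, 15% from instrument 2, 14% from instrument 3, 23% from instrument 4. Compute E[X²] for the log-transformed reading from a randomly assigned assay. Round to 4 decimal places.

85.7492

For each component E[X²] = Var + (mean)², giving 1: 123.17; 2: 33.62; 3: 11.05; 4: 87.12.
Overall E[X²] = 0.48·123.17 + 0.15·33.62 + 0.14·11.05 + 0.23·87.12 = 85.7492.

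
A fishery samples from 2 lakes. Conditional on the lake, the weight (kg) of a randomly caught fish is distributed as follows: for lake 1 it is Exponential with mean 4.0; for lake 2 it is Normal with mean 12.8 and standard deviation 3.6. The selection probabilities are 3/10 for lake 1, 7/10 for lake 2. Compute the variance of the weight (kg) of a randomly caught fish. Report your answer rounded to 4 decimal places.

Per component, 1: μ=4, E[X²]=32; 2: μ=12.8, E[X²]=176.8.
E[X] = 0.3·4 + 0.7·12.8 = 10.16.
E[X²] = 0.3·32 + 0.7·176.8 = 133.36.
Var(X) = E[X²] − (E[X])² = 133.36 − 103.226 = 30.1344.

30.1344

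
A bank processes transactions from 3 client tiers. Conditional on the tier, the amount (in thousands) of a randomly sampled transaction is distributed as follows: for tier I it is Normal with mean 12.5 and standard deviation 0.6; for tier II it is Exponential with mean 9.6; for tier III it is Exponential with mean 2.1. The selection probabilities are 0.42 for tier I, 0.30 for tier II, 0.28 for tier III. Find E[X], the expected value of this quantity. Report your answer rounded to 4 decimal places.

Component means — I: 12.5; II: 9.6; III: 2.1.
E[X] = 0.42·12.5 + 0.3·9.6 + 0.28·2.1 = 8.718.

8.7180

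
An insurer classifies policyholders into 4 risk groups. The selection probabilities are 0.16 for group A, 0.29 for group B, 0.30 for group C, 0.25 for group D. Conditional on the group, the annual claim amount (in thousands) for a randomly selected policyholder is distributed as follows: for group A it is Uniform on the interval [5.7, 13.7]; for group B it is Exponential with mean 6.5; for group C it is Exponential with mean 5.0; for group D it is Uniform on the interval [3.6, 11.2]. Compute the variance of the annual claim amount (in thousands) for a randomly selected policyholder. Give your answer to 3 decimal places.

24.243

Per component, A: μ=9.7, E[X²]=99.4233; B: μ=6.5, E[X²]=84.5; C: μ=5, E[X²]=50; D: μ=7.4, E[X²]=59.5733.
E[X] = 0.16·9.7 + 0.29·6.5 + 0.3·5 + 0.25·7.4 = 6.787.
E[X²] = 0.16·99.4233 + 0.29·84.5 + 0.3·50 + 0.25·59.5733 = 70.3061.
Var(X) = E[X²] − (E[X])² = 70.3061 − 46.0634 = 24.2427.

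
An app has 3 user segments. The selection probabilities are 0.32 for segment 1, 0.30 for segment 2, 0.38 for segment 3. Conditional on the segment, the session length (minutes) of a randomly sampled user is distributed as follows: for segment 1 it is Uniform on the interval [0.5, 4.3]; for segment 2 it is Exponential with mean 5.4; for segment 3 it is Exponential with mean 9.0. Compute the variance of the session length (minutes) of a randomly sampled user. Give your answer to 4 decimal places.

47.5514

Per component, 1: μ=2.4, E[X²]=6.96333; 2: μ=5.4, E[X²]=58.32; 3: μ=9, E[X²]=162.
E[X] = 0.32·2.4 + 0.3·5.4 + 0.38·9 = 5.808.
E[X²] = 0.32·6.96333 + 0.3·58.32 + 0.38·162 = 81.2843.
Var(X) = E[X²] − (E[X])² = 81.2843 − 33.7329 = 47.5514.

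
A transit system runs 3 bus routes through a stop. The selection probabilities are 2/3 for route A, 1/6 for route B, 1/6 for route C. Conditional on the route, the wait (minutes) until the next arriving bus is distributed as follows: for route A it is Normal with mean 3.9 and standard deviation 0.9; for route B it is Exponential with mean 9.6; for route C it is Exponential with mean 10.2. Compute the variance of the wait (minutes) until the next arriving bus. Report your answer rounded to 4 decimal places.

41.2700

Per component, A: μ=3.9, E[X²]=16.02; B: μ=9.6, E[X²]=184.32; C: μ=10.2, E[X²]=208.08.
E[X] = 0.666667·3.9 + 0.166667·9.6 + 0.166667·10.2 = 5.9.
E[X²] = 0.666667·16.02 + 0.166667·184.32 + 0.166667·208.08 = 76.08.
Var(X) = E[X²] − (E[X])² = 76.08 − 34.81 = 41.27.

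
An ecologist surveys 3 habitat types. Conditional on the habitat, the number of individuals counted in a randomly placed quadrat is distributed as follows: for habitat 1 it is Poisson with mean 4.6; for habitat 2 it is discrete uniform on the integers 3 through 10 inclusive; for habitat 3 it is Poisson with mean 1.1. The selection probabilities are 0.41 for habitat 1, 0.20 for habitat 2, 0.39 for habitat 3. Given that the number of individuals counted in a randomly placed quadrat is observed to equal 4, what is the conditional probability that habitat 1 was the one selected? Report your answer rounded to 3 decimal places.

0.700

Likelihoods P(X=4 | ·): 1: 0.187528; 2: 0.125; 3: 0.0203065.
Posterior ∝ prior × likelihood. Numerator for 1: 0.41·0.187528 = 0.0768864.
Normalizing constant: 0.41·0.187528 + 0.2·0.125 + 0.39·0.0203065 = 0.109806.
P(1 | observation) = 0.0768864 / 0.109806 = 0.700202.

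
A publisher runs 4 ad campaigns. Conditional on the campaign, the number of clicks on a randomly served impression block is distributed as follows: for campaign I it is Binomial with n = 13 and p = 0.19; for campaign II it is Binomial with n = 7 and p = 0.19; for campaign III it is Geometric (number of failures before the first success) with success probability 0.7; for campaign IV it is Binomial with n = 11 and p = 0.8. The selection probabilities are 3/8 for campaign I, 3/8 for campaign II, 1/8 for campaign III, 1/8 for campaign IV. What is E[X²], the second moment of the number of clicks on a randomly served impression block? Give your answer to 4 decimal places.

14.1049

For each component E[X²] = Var + (mean)², giving I: 8.1016; II: 2.8462; III: 0.795918; IV: 79.2.
Overall E[X²] = 0.375·8.1016 + 0.375·2.8462 + 0.125·0.795918 + 0.125·79.2 = 14.1049.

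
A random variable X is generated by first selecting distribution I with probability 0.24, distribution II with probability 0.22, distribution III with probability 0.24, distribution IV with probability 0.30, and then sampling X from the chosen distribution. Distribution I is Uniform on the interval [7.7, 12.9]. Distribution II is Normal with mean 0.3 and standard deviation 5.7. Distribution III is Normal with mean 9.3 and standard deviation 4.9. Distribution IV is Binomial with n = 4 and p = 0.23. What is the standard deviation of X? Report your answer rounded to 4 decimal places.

Per component, I: μ=10.3, E[X²]=108.343; II: μ=0.3, E[X²]=32.58; III: μ=9.3, E[X²]=110.5; IV: μ=0.92, E[X²]=1.5548.
E[X] = 0.24·10.3 + 0.22·0.3 + 0.24·9.3 + 0.3·0.92 = 5.046.
E[X²] = 0.24·108.343 + 0.22·32.58 + 0.24·110.5 + 0.3·1.5548 = 60.1564.
Var(X) = E[X²] − (E[X])² = 60.1564 − 25.4621 = 34.6943.
SD(X) = √34.6943 = 5.89019.

5.8902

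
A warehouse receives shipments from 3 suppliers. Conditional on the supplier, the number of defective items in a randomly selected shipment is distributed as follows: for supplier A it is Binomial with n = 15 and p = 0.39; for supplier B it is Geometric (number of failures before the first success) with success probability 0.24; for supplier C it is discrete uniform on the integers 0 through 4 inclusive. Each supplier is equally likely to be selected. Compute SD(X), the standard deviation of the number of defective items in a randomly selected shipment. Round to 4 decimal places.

2.9753

Per component, A: μ=5.85, E[X²]=37.791; B: μ=3.16667, E[X²]=23.2222; C: μ=2, E[X²]=6.
E[X] = 0.333333·5.85 + 0.333333·3.16667 + 0.333333·2 = 3.67222.
E[X²] = 0.333333·37.791 + 0.333333·23.2222 + 0.333333·6 = 22.3377.
Var(X) = E[X²] − (E[X])² = 22.3377 − 13.4852 = 8.85252.
SD(X) = √8.85252 = 2.97532.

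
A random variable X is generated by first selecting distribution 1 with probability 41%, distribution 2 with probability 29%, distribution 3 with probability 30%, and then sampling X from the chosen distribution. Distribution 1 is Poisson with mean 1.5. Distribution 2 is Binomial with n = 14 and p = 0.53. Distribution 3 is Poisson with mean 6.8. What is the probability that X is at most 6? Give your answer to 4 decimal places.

0.6436

Conditional on each component, P(X ≤ 6): 1: 0.999074; 2: 0.310526; 3: 0.479916.
By total probability, P(X ≤ 6) = 0.41·0.999074 + 0.29·0.310526 + 0.3·0.479916 = 0.643648.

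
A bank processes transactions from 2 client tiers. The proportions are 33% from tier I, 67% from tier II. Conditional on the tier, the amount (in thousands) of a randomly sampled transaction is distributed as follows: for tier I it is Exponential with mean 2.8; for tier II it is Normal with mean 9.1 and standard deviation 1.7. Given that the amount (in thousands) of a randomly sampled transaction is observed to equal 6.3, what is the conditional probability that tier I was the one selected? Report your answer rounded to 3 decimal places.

0.235

Likelihoods f(6.3 | ·): I: 0.0376426; II: 0.0604482.
Posterior ∝ prior × likelihood. Numerator for I: 0.33·0.0376426 = 0.0124221.
Normalizing constant: 0.33·0.0376426 + 0.67·0.0604482 = 0.0529224.
P(I | observation) = 0.0124221 / 0.0529224 = 0.234722.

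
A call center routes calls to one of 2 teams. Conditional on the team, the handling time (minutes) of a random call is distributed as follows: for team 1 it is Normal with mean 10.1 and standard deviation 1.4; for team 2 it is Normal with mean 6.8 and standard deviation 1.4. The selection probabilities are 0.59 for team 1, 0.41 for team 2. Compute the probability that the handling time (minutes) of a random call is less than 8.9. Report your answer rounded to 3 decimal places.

Conditional on each team, P(X < 8.9): 1: 0.195683; 2: 0.933193.
By total probability, P(X < 8.9) = 0.59·0.195683 + 0.41·0.933193 = 0.498062.

0.498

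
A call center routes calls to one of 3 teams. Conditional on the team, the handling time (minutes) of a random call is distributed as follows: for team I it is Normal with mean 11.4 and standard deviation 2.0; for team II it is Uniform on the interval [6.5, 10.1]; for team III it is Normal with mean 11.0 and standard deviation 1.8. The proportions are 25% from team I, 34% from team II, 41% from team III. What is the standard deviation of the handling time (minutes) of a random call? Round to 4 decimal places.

2.1319

Per component, I: μ=11.4, E[X²]=133.96; II: μ=8.3, E[X²]=69.97; III: μ=11, E[X²]=124.24.
E[X] = 0.25·11.4 + 0.34·8.3 + 0.41·11 = 10.182.
E[X²] = 0.25·133.96 + 0.34·69.97 + 0.41·124.24 = 108.218.
Var(X) = E[X²] − (E[X])² = 108.218 − 103.673 = 4.54508.
SD(X) = √4.54508 = 2.13192.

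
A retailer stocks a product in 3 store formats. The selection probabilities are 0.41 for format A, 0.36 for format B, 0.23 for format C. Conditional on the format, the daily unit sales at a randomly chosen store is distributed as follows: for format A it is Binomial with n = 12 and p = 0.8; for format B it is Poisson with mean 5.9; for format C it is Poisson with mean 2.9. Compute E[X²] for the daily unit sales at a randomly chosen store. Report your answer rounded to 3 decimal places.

55.830

For each component E[X²] = Var + (mean)², giving A: 94.08; B: 40.71; C: 11.31.
Overall E[X²] = 0.41·94.08 + 0.36·40.71 + 0.23·11.31 = 55.8297.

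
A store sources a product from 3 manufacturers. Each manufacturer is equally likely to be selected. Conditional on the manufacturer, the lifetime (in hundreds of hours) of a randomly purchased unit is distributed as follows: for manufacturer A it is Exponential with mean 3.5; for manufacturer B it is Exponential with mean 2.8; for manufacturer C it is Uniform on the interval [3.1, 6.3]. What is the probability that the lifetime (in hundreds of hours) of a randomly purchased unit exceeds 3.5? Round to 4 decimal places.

0.5098

Conditional on each manufacturer, P(X > 3.5): A: 0.367879; B: 0.286505; C: 0.875.
By total probability, P(X > 3.5) = 0.333333·0.367879 + 0.333333·0.286505 + 0.333333·0.875 = 0.509795.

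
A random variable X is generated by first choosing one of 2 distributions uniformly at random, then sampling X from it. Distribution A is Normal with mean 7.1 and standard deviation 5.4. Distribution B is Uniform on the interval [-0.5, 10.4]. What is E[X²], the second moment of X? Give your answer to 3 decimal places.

For each component E[X²] = Var + (mean)², giving A: 79.57; B: 34.4033.
Overall E[X²] = 0.5·79.57 + 0.5·34.4033 = 56.9867.

56.987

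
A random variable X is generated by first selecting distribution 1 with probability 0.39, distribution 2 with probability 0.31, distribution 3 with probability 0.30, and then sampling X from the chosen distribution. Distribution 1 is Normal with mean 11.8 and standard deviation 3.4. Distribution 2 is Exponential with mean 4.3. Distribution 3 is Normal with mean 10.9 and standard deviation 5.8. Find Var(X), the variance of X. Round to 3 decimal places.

Per component, 1: μ=11.8, E[X²]=150.8; 2: μ=4.3, E[X²]=36.98; 3: μ=10.9, E[X²]=152.45.
E[X] = 0.39·11.8 + 0.31·4.3 + 0.3·10.9 = 9.205.
E[X²] = 0.39·150.8 + 0.31·36.98 + 0.3·152.45 = 116.011.
Var(X) = E[X²] − (E[X])² = 116.011 − 84.732 = 31.2788.

31.279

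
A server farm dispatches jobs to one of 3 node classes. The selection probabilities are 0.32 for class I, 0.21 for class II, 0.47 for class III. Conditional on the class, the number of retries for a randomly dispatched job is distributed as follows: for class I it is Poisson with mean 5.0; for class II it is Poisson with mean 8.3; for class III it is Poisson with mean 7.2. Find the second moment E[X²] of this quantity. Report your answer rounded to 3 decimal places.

53.559

For each component E[X²] = Var + (mean)², giving I: 30; II: 77.19; III: 59.04.
Overall E[X²] = 0.32·30 + 0.21·77.19 + 0.47·59.04 = 53.5587.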